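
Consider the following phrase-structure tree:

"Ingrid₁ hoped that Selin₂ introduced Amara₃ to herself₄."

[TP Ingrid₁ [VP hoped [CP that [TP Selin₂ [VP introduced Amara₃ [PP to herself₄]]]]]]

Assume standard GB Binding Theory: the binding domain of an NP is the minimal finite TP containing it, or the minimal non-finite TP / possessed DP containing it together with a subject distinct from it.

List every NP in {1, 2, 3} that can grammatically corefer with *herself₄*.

{2, 3}

*herself* is an anaphor, so Principle A applies: it must be bound in its binding domain.
Binding domain of *herself₄*: the embedded TP, whose subject is Selin₂.
*Ingrid₁* c-commands the anaphor but is outside its binding domain → cannot satisfy Principle A.
*Selin₂* c-commands the anaphor within its binding domain → licit binder.
*Amara₃* c-commands the anaphor within its binding domain → licit binder.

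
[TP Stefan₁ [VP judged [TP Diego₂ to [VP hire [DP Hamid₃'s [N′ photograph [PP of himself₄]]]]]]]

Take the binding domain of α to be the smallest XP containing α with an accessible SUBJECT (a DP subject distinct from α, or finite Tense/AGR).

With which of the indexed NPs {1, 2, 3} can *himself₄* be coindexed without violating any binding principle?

{3}

*himself* is an anaphor, so Principle A applies: it must be bound in its binding domain.
Binding domain of *himself₄*: the possessed DP, whose subject is Hamid₃.
*Stefan₁* c-commands the anaphor but is outside its binding domain → cannot satisfy Principle A.
*Diego₂* c-commands the anaphor but is outside its binding domain → cannot satisfy Principle A.
*Hamid₃* c-commands the anaphor within its binding domain → licit binder.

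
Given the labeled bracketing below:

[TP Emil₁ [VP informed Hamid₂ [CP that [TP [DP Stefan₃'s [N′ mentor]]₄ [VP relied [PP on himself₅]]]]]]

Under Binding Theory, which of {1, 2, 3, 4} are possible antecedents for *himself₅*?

*himself* is an anaphor, so Principle A applies: it must be bound in its binding domain.
Binding domain of *himself₅*: the embedded TP, whose subject is [Stefan₃'s mentor]₄.
*Emil₁* c-commands the anaphor but is outside its binding domain → cannot satisfy Principle A.
*Hamid₂* c-commands the anaphor but is outside its binding domain → cannot satisfy Principle A.
*Stefan₃* does not c-command the anaphor → cannot bind it.
*[Stefan₃'s mentor]₄* c-commands the anaphor within its binding domain → licit binder.

{4}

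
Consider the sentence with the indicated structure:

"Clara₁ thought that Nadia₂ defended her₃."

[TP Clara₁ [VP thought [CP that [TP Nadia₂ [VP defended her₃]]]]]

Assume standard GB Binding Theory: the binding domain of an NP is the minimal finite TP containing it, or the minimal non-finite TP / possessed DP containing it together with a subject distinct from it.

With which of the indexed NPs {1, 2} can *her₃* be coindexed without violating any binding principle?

*her* is a pronoun, so Principle B applies: it must be free in its binding domain.
Binding domain of *her₃*: the embedded TP, whose subject is Nadia₂.
*Clara₁* c-commands the pronoun but from outside its binding domain, and is not c-commanded by it → coindexation permitted.
*Nadia₂* c-commands the pronoun within its binding domain → coindexation would violate Principle B.

{1}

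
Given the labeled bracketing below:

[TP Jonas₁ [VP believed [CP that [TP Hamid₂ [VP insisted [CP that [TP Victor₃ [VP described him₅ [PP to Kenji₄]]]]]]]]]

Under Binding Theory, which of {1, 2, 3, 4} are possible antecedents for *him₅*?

{1, 2}

*him* is a pronoun, so Principle B applies: it must be free in its binding domain.
Binding domain of *him₅*: the embedded TP, whose subject is Victor₃.
*Jonas₁* c-commands the pronoun but from outside its binding domain, and is not c-commanded by it → coindexation permitted.
*Hamid₂* c-commands the pronoun but from outside its binding domain, and is not c-commanded by it → coindexation permitted.
*Victor₃* c-commands the pronoun within its binding domain → coindexation would violate Principle B.
*Kenji₄*: the pronoun c-commands this R-expression → coindexation would violate Principle C on *Kenji₄*.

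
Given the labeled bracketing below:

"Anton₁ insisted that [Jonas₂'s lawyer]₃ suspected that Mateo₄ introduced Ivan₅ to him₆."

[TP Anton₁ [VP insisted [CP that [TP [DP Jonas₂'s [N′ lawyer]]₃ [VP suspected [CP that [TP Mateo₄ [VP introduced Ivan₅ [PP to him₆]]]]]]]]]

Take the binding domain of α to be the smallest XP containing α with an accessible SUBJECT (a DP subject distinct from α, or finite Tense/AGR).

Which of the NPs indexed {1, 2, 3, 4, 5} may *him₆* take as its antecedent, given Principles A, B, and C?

*him* is a pronoun, so Principle B applies: it must be free in its binding domain.
Binding domain of *him₆*: the embedded TP, whose subject is Mateo₄.
*Anton₁* c-commands the pronoun but from outside its binding domain, and is not c-commanded by it → coindexation permitted.
*Jonas₂* and the pronoun do not c-command one another → neither Principle B nor Principle C is at stake; coindexation permitted.
*[Jonas₂'s lawyer]₃* c-commands the pronoun but from outside its binding domain, and is not c-commanded by it → coindexation permitted.
*Mateo₄* c-commands the pronoun within its binding domain → coindexation would violate Principle B.
*Ivan₅* c-commands the pronoun within its binding domain → coindexation would violate Principle B.

{1, 2, 3}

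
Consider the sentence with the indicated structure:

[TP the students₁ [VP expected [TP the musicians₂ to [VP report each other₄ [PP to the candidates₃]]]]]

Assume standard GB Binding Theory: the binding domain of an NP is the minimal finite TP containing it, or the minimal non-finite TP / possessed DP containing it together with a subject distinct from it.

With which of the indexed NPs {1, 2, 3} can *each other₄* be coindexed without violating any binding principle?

*each other* is an anaphor, so Principle A applies: it must be bound in its binding domain.
Binding domain of *each other₄*: the embedded TP, whose subject is the musicians₂.
*the students₁* c-commands the anaphor but is outside its binding domain → cannot satisfy Principle A.
*the musicians₂* c-commands the anaphor within its binding domain → licit binder.
*the candidates₃* does not c-command the anaphor → cannot bind it.

{2}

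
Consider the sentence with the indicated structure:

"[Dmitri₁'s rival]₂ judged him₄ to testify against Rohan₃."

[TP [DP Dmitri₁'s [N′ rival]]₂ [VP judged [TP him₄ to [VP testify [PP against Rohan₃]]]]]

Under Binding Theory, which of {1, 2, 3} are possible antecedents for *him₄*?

*him* is a pronoun, so Principle B applies: it must be free in its binding domain.
Binding domain of *him₄*: the matrix TP, whose subject is [Dmitri₁'s rival]₂.
*Dmitri₁* and the pronoun do not c-command one another → neither Principle B nor Principle C is at stake; coindexation permitted.
*[Dmitri₁'s rival]₂* c-commands the pronoun within its binding domain → coindexation would violate Principle B.
*Rohan₃*: the pronoun c-commands this R-expression → coindexation would violate Principle C on *Rohan₃*.

{1}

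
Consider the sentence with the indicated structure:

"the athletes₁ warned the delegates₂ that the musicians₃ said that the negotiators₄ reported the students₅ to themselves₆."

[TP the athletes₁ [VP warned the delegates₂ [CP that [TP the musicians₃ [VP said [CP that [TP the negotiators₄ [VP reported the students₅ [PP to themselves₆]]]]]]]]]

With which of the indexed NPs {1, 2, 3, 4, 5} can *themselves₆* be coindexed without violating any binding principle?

{4, 5}

*themselves* is an anaphor, so Principle A applies: it must be bound in its binding domain.
Binding domain of *themselves₆*: the embedded TP, whose subject is the negotiators₄.
*the athletes₁* c-commands the anaphor but is outside its binding domain → cannot satisfy Principle A.
*the delegates₂* c-commands the anaphor but is outside its binding domain → cannot satisfy Principle A.
*the musicians₃* c-commands the anaphor but is outside its binding domain → cannot satisfy Principle A.
*the negotiators₄* c-commands the anaphor within its binding domain → licit binder.
*the students₅* c-commands the anaphor within its binding domain → licit binder.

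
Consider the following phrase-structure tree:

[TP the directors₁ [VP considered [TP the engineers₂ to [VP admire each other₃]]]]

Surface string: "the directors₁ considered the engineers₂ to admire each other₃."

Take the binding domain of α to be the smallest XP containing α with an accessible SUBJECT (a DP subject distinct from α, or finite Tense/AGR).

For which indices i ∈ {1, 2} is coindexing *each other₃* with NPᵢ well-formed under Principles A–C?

*each other* is an anaphor, so Principle A applies: it must be bound in its binding domain.
Binding domain of *each other₃*: the embedded TP, whose subject is the engineers₂.
*the directors₁* c-commands the anaphor but is outside its binding domain → cannot satisfy Principle A.
*the engineers₂* c-commands the anaphor within its binding domain → licit binder.

{2}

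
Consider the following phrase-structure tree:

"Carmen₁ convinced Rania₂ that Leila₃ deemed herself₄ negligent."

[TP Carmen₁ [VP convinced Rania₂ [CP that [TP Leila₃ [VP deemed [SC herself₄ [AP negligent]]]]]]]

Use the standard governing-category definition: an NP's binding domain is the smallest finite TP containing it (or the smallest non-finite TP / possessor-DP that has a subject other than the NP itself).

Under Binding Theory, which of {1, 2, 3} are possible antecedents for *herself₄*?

*herself* is an anaphor, so Principle A applies: it must be bound in its binding domain.
Binding domain of *herself₄*: the embedded TP, whose subject is Leila₃.
*Carmen₁* c-commands the anaphor but is outside its binding domain → cannot satisfy Principle A.
*Rania₂* c-commands the anaphor but is outside its binding domain → cannot satisfy Principle A.
*Leila₃* c-commands the anaphor within its binding domain → licit binder.

{3}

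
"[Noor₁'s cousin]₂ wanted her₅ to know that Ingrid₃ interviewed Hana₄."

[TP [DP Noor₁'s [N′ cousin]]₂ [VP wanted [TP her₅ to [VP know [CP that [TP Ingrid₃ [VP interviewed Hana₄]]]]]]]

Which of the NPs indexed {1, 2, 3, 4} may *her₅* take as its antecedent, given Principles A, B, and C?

*her* is a pronoun, so Principle B applies: it must be free in its binding domain.
Binding domain of *her₅*: the matrix TP, whose subject is [Noor₁'s cousin]₂.
*Noor₁* and the pronoun do not c-command one another → neither Principle B nor Principle C is at stake; coindexation permitted.
*[Noor₁'s cousin]₂* c-commands the pronoun within its binding domain → coindexation would violate Principle B.
*Ingrid₃*: the pronoun c-commands this R-expression → coindexation would violate Principle C on *Ingrid₃*.
*Hana₄*: the pronoun c-commands this R-expression → coindexation would violate Principle C on *Hana₄*.

{1}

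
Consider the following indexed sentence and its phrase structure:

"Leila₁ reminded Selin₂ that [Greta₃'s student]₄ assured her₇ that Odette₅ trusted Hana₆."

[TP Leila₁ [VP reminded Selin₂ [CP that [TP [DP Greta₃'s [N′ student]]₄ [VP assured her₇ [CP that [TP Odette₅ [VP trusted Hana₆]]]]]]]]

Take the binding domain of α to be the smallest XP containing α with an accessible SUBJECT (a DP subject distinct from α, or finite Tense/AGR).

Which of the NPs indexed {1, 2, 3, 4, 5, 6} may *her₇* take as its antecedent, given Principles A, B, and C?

*her* is a pronoun, so Principle B applies: it must be free in its binding domain.
Binding domain of *her₇*: the embedded TP, whose subject is [Greta₃'s student]₄.
*Leila₁* c-commands the pronoun but from outside its binding domain, and is not c-commanded by it → coindexation permitted.
*Selin₂* c-commands the pronoun but from outside its binding domain, and is not c-commanded by it → coindexation permitted.
*Greta₃* and the pronoun do not c-command one another → neither Principle B nor Principle C is at stake; coindexation permitted.
*[Greta₃'s student]₄* c-commands the pronoun within its binding domain → coindexation would violate Principle B.
*Odette₅*: the pronoun c-commands this R-expression → coindexation would violate Principle C on *Odette₅*.
*Hana₆*: the pronoun c-commands this R-expression → coindexation would violate Principle C on *Hana₆*.

{1, 2, 3}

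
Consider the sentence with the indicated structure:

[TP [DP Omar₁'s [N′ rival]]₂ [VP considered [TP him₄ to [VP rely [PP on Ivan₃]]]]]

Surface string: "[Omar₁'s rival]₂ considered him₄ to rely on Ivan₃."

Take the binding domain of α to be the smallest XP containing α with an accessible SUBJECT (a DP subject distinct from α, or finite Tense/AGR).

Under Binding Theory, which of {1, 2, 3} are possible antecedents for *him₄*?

{1}

*him* is a pronoun, so Principle B applies: it must be free in its binding domain.
Binding domain of *him₄*: the matrix TP, whose subject is [Omar₁'s rival]₂.
*Omar₁* and the pronoun do not c-command one another → neither Principle B nor Principle C is at stake; coindexation permitted.
*[Omar₁'s rival]₂* c-commands the pronoun within its binding domain → coindexation would violate Principle B.
*Ivan₃*: the pronoun c-commands this R-expression → coindexation would violate Principle C on *Ivan₃*.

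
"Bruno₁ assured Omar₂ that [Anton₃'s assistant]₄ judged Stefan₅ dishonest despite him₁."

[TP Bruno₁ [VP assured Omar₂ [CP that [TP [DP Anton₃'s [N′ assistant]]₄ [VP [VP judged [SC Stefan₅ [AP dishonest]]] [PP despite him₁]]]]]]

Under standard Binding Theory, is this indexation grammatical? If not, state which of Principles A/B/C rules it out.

grammatical

The two coindexed NPs are *Bruno₁* and *him₁*.
*him₁* is a pronoun; its binding domain is the embedded TP, whose subject is [Anton₃'s assistant]₄. Within that domain it is c-commanded only by *[Anton₃'s assistant]₄*, which carries a different index — the pronoun is free locally, so Principle B holds.
*Bruno₁* is an R-expression; *him₁* does not c-command it, and no other NP shares its index, so Principle C is satisfied.
All principles are respected.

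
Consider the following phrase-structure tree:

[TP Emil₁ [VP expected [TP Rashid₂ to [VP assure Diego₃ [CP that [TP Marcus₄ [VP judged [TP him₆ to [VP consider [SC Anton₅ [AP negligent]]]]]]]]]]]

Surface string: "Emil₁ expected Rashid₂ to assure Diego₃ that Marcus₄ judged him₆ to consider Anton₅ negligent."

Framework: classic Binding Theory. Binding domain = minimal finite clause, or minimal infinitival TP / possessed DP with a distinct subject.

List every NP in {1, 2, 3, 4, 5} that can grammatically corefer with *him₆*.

*him* is a pronoun, so Principle B applies: it must be free in its binding domain.
Binding domain of *him₆*: the embedded TP, whose subject is Marcus₄.
*Emil₁* c-commands the pronoun but from outside its binding domain, and is not c-commanded by it → coindexation permitted.
*Rashid₂* c-commands the pronoun but from outside its binding domain, and is not c-commanded by it → coindexation permitted.
*Diego₃* c-commands the pronoun but from outside its binding domain, and is not c-commanded by it → coindexation permitted.
*Marcus₄* c-commands the pronoun within its binding domain → coindexation would violate Principle B.
*Anton₅*: the pronoun c-commands this R-expression → coindexation would violate Principle C on *Anton₅*.

{1, 2, 3}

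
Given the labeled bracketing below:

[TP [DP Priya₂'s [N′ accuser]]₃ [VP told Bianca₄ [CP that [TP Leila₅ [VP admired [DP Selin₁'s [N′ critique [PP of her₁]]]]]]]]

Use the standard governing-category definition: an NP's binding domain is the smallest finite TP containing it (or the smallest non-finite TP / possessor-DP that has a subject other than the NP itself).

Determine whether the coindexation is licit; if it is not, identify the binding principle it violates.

The two coindexed NPs are *Selin₁* and *her₁*.
*her₁* is a pronoun. Its binding domain is the possessed DP, whose subject is Selin₁.
*Selin₁* c-commands it within that domain and carries the same index.
The pronoun is locally bound → Principle B violation.

Principle B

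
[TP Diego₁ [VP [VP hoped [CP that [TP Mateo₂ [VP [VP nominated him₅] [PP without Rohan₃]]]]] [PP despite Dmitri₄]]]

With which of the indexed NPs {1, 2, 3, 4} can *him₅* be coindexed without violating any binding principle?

{1, 3, 4}

*him* is a pronoun, so Principle B applies: it must be free in its binding domain.
Binding domain of *him₅*: the embedded TP, whose subject is Mateo₂.
*Diego₁* c-commands the pronoun but from outside its binding domain, and is not c-commanded by it → coindexation permitted.
*Mateo₂* c-commands the pronoun within its binding domain → coindexation would violate Principle B.
*Rohan₃* and the pronoun do not c-command one another → neither Principle B nor Principle C is at stake; coindexation permitted.
*Dmitri₄* and the pronoun do not c-command one another → neither Principle B nor Principle C is at stake; coindexation permitted.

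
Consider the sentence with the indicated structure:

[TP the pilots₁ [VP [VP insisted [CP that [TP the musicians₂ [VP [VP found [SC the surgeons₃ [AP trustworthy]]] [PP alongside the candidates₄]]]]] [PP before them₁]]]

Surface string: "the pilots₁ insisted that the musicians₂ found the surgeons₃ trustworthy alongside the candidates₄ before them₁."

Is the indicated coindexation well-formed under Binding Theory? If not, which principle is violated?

Principle B

The two coindexed NPs are *the pilots₁* and *them₁*.
*them₁* is a pronoun. Its binding domain is the matrix TP, whose subject is the pilots₁.
*the pilots₁* c-commands it within that domain and carries the same index.
The pronoun is locally bound → Principle B violation.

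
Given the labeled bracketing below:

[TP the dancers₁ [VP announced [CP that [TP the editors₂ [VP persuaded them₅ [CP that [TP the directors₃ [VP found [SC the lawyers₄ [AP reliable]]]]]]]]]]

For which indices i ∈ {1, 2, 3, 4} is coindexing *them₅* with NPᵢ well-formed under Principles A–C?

{1}

*them* is a pronoun, so Principle B applies: it must be free in its binding domain.
Binding domain of *them₅*: the embedded TP, whose subject is the editors₂.
*the dancers₁* c-commands the pronoun but from outside its binding domain, and is not c-commanded by it → coindexation permitted.
*the editors₂* c-commands the pronoun within its binding domain → coindexation would violate Principle B.
*the directors₃*: the pronoun c-commands this R-expression → coindexation would violate Principle C on *the directors₃*.
*the lawyers₄*: the pronoun c-commands this R-expression → coindexation would violate Principle C on *the lawyers₄*.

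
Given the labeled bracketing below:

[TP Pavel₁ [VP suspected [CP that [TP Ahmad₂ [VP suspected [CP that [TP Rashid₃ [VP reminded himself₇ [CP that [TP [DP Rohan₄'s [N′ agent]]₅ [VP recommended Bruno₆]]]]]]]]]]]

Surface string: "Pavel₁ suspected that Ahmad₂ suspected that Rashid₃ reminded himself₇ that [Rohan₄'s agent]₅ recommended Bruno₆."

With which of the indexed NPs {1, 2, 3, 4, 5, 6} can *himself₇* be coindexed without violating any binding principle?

{3}

*himself* is an anaphor, so Principle A applies: it must be bound in its binding domain.
Binding domain of *himself₇*: the embedded TP, whose subject is Rashid₃.
*Pavel₁* c-commands the anaphor but is outside its binding domain → cannot satisfy Principle A.
*Ahmad₂* c-commands the anaphor but is outside its binding domain → cannot satisfy Principle A.
*Rashid₃* c-commands the anaphor within its binding domain → licit binder.
*Rohan₄* does not c-command the anaphor → cannot bind it.
*[Rohan₄'s agent]₅* does not c-command the anaphor → cannot bind it.
*Bruno₆* does not c-command the anaphor → cannot bind it.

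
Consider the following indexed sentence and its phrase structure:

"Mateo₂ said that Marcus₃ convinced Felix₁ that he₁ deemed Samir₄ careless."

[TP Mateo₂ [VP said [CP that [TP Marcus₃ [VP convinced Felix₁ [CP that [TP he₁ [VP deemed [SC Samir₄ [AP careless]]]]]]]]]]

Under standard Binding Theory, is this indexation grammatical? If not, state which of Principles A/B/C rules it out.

grammatical

The two coindexed NPs are *Felix₁* and *he₁*.
*he₁* is a pronoun; nothing c-commands it within its binding domain (the embedded TP.), so Principle B holds trivially.
*Felix₁* is an R-expression; *he₁* does not c-command it, and no other NP shares its index, so Principle C is satisfied.
All principles are respected.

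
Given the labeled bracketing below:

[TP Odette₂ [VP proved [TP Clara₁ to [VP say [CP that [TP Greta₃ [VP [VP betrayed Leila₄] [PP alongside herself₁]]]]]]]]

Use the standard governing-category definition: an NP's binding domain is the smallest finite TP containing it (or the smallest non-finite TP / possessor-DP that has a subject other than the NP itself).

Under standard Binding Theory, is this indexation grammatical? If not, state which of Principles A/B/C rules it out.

Principle A

The two coindexed NPs are *Clara₁* and *herself₁*.
*herself₁* is an anaphor. Principle A requires it to be bound within its binding domain — the embedded TP, whose subject is Greta₃.
Within that domain it is c-commanded by *Greta₃*, which does not share its index.
*Clara₁* does c-command the anaphor, but from outside its binding domain.
The anaphor is unbound in its domain → Principle A violation.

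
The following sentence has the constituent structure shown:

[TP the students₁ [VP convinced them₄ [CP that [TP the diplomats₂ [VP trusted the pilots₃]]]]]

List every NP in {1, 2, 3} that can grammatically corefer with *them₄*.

*them* is a pronoun, so Principle B applies: it must be free in its binding domain.
Binding domain of *them₄*: the matrix TP, whose subject is the students₁.
*the students₁* c-commands the pronoun within its binding domain → coindexation would violate Principle B.
*the diplomats₂*: the pronoun c-commands this R-expression → coindexation would violate Principle C on *the diplomats₂*.
*the pilots₃*: the pronoun c-commands this R-expression → coindexation would violate Principle C on *the pilots₃*.

none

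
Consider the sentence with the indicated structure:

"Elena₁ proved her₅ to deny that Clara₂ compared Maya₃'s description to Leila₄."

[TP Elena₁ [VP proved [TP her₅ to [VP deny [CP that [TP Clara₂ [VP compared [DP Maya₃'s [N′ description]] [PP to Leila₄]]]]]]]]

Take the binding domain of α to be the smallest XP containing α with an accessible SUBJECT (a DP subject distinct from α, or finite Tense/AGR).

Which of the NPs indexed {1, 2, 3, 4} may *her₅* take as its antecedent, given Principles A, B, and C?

*her* is a pronoun, so Principle B applies: it must be free in its binding domain.
Binding domain of *her₅*: the matrix TP, whose subject is Elena₁.
*Elena₁* c-commands the pronoun within its binding domain → coindexation would violate Principle B.
*Clara₂*: the pronoun c-commands this R-expression → coindexation would violate Principle C on *Clara₂*.
*Maya₃*: the pronoun c-commands this R-expression → coindexation would violate Principle C on *Maya₃*.
*Leila₄*: the pronoun c-commands this R-expression → coindexation would violate Principle C on *Leila₄*.

none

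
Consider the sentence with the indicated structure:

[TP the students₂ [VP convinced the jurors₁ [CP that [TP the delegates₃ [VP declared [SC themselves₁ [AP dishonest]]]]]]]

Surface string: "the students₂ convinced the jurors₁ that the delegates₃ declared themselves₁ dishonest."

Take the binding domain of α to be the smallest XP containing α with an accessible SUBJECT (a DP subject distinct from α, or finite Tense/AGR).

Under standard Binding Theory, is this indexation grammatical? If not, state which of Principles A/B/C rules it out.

Principle A

The two coindexed NPs are *the jurors₁* and *themselves₁*.
*themselves₁* is an anaphor. Principle A requires it to be bound within its binding domain — the embedded TP, whose subject is the delegates₃.
Within that domain it is c-commanded by *the delegates₃*, which does not share its index.
*the jurors₁* does c-command the anaphor, but from outside its binding domain.
The anaphor is unbound in its domain → Principle A violation.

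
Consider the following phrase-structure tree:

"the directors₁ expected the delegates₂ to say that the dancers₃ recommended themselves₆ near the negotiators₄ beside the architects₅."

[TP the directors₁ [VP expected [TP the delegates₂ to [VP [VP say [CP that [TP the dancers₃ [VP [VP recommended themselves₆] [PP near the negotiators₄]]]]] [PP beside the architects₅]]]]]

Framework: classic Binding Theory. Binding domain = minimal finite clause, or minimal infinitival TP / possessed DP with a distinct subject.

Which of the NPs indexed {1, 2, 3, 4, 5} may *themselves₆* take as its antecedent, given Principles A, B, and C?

*themselves* is an anaphor, so Principle A applies: it must be bound in its binding domain.
Binding domain of *themselves₆*: the embedded TP, whose subject is the dancers₃.
*the directors₁* c-commands the anaphor but is outside its binding domain → cannot satisfy Principle A.
*the delegates₂* c-commands the anaphor but is outside its binding domain → cannot satisfy Principle A.
*the dancers₃* c-commands the anaphor within its binding domain → licit binder.
*the negotiators₄* does not c-command the anaphor → cannot bind it.
*the architects₅* does not c-command the anaphor → cannot bind it.

{3}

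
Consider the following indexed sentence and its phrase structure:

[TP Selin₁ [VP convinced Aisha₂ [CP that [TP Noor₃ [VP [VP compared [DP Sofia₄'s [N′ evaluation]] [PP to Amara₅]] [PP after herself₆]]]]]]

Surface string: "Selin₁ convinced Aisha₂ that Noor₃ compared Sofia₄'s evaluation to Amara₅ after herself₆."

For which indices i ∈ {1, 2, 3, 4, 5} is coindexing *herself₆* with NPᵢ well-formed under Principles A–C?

*herself* is an anaphor, so Principle A applies: it must be bound in its binding domain.
Binding domain of *herself₆*: the embedded TP, whose subject is Noor₃.
*Selin₁* c-commands the anaphor but is outside its binding domain → cannot satisfy Principle A.
*Aisha₂* c-commands the anaphor but is outside its binding domain → cannot satisfy Principle A.
*Noor₃* c-commands the anaphor within its binding domain → licit binder.
*Sofia₄* does not c-command the anaphor → cannot bind it.
*Amara₅* does not c-command the anaphor → cannot bind it.

{3}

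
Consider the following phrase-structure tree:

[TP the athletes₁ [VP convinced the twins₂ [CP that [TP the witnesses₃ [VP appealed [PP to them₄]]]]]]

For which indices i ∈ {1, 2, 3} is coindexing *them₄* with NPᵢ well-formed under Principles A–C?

*them* is a pronoun, so Principle B applies: it must be free in its binding domain.
Binding domain of *them₄*: the embedded TP, whose subject is the witnesses₃.
*the athletes₁* c-commands the pronoun but from outside its binding domain, and is not c-commanded by it → coindexation permitted.
*the twins₂* c-commands the pronoun but from outside its binding domain, and is not c-commanded by it → coindexation permitted.
*the witnesses₃* c-commands the pronoun within its binding domain → coindexation would violate Principle B.

{1, 2}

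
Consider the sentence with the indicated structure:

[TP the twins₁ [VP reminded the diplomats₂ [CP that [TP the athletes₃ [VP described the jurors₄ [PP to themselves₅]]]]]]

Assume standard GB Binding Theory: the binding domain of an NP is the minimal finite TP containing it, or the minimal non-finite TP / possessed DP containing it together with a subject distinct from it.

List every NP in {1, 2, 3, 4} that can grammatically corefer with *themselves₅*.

*themselves* is an anaphor, so Principle A applies: it must be bound in its binding domain.
Binding domain of *themselves₅*: the embedded TP, whose subject is the athletes₃.
*the twins₁* c-commands the anaphor but is outside its binding domain → cannot satisfy Principle A.
*the diplomats₂* c-commands the anaphor but is outside its binding domain → cannot satisfy Principle A.
*the athletes₃* c-commands the anaphor within its binding domain → licit binder.
*the jurors₄* c-commands the anaphor within its binding domain → licit binder.

{3, 4}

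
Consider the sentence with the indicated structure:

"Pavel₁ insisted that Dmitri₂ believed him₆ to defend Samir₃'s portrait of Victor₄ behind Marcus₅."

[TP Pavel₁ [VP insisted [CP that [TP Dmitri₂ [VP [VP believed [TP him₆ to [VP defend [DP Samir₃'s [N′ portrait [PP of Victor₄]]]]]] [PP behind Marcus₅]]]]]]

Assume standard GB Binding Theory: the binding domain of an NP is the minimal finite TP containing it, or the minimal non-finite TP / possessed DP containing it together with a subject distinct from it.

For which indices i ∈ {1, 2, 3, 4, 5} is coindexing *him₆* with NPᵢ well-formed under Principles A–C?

{1, 5}

*him* is a pronoun, so Principle B applies: it must be free in its binding domain.
Binding domain of *him₆*: the embedded TP, whose subject is Dmitri₂.
*Pavel₁* c-commands the pronoun but from outside its binding domain, and is not c-commanded by it → coindexation permitted.
*Dmitri₂* c-commands the pronoun within its binding domain → coindexation would violate Principle B.
*Samir₃*: the pronoun c-commands this R-expression → coindexation would violate Principle C on *Samir₃*.
*Victor₄*: the pronoun c-commands this R-expression → coindexation would violate Principle C on *Victor₄*.
*Marcus₅* and the pronoun do not c-command one another → neither Principle B nor Principle C is at stake; coindexation permitted.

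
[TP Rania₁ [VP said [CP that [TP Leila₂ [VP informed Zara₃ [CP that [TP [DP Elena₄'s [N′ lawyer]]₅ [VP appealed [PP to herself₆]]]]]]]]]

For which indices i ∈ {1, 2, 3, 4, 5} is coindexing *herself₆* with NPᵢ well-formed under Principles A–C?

*herself* is an anaphor, so Principle A applies: it must be bound in its binding domain.
Binding domain of *herself₆*: the embedded TP, whose subject is [Elena₄'s lawyer]₅.
*Rania₁* c-commands the anaphor but is outside its binding domain → cannot satisfy Principle A.
*Leila₂* c-commands the anaphor but is outside its binding domain → cannot satisfy Principle A.
*Zara₃* c-commands the anaphor but is outside its binding domain → cannot satisfy Principle A.
*Elena₄* does not c-command the anaphor → cannot bind it.
*[Elena₄'s lawyer]₅* c-commands the anaphor within its binding domain → licit binder.

{5}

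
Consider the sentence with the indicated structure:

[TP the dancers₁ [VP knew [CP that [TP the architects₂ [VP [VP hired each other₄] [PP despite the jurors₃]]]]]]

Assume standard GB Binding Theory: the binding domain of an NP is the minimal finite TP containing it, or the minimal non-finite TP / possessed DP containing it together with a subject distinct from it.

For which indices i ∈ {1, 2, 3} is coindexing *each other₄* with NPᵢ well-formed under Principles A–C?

{2}

*each other* is an anaphor, so Principle A applies: it must be bound in its binding domain.
Binding domain of *each other₄*: the embedded TP, whose subject is the architects₂.
*the dancers₁* c-commands the anaphor but is outside its binding domain → cannot satisfy Principle A.
*the architects₂* c-commands the anaphor within its binding domain → licit binder.
*the jurors₃* does not c-command the anaphor → cannot bind it.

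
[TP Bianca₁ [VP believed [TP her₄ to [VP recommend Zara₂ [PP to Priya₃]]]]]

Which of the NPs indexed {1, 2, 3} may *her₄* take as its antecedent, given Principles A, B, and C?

none

*her* is a pronoun, so Principle B applies: it must be free in its binding domain.
Binding domain of *her₄*: the matrix TP, whose subject is Bianca₁.
*Bianca₁* c-commands the pronoun within its binding domain → coindexation would violate Principle B.
*Zara₂*: the pronoun c-commands this R-expression → coindexation would violate Principle C on *Zara₂*.
*Priya₃*: the pronoun c-commands this R-expression → coindexation would violate Principle C on *Priya₃*.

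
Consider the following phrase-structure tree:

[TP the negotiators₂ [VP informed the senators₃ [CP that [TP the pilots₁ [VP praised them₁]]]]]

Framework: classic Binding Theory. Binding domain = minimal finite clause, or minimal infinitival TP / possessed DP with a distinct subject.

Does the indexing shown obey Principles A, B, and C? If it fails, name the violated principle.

The two coindexed NPs are *the pilots₁* and *them₁*.
*them₁* is a pronoun. Its binding domain is the embedded TP, whose subject is the pilots₁.
*the pilots₁* c-commands it within that domain and carries the same index.
The pronoun is locally bound → Principle B violation.

Principle B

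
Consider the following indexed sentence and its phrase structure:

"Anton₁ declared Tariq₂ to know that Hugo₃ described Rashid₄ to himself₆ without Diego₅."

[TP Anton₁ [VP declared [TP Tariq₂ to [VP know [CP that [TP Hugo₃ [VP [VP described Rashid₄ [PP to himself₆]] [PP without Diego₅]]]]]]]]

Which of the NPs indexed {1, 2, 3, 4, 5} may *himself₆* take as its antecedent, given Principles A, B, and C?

{3, 4}

*himself* is an anaphor, so Principle A applies: it must be bound in its binding domain.
Binding domain of *himself₆*: the embedded TP, whose subject is Hugo₃.
*Anton₁* c-commands the anaphor but is outside its binding domain → cannot satisfy Principle A.
*Tariq₂* c-commands the anaphor but is outside its binding domain → cannot satisfy Principle A.
*Hugo₃* c-commands the anaphor within its binding domain → licit binder.
*Rashid₄* c-commands the anaphor within its binding domain → licit binder.
*Diego₅* does not c-command the anaphor → cannot bind it.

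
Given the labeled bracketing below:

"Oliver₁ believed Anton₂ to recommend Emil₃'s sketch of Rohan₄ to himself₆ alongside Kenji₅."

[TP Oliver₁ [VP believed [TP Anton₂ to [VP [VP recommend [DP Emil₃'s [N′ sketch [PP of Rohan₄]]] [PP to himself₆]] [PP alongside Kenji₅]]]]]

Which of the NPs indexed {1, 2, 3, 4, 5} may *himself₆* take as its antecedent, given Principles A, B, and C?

{2}

*himself* is an anaphor, so Principle A applies: it must be bound in its binding domain.
Binding domain of *himself₆*: the embedded TP, whose subject is Anton₂.
*Oliver₁* c-commands the anaphor but is outside its binding domain → cannot satisfy Principle A.
*Anton₂* c-commands the anaphor within its binding domain → licit binder.
*Emil₃* does not c-command the anaphor → cannot bind it.
*Rohan₄* does not c-command the anaphor → cannot bind it.
*Kenji₅* does not c-command the anaphor → cannot bind it.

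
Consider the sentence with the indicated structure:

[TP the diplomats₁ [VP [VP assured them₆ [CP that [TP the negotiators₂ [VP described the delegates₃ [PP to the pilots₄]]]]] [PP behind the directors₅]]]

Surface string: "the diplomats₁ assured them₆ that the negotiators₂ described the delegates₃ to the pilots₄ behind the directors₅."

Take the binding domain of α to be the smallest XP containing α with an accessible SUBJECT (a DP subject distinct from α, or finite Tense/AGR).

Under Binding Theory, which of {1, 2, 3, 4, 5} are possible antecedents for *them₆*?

*them* is a pronoun, so Principle B applies: it must be free in its binding domain.
Binding domain of *them₆*: the matrix TP, whose subject is the diplomats₁.
*the diplomats₁* c-commands the pronoun within its binding domain → coindexation would violate Principle B.
*the negotiators₂*: the pronoun c-commands this R-expression → coindexation would violate Principle C on *the negotiators₂*.
*the delegates₃*: the pronoun c-commands this R-expression → coindexation would violate Principle C on *the delegates₃*.
*the pilots₄*: the pronoun c-commands this R-expression → coindexation would violate Principle C on *the pilots₄*.
*the directors₅* and the pronoun do not c-command one another → neither Principle B nor Principle C is at stake; coindexation permitted.

{5}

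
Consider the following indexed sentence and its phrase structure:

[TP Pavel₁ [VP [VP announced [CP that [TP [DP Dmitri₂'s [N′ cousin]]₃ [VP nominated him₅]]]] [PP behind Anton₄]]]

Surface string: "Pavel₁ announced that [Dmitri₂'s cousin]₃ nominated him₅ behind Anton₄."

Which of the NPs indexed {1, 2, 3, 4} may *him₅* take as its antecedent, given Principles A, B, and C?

{1, 2, 4}

*him* is a pronoun, so Principle B applies: it must be free in its binding domain.
Binding domain of *him₅*: the embedded TP, whose subject is [Dmitri₂'s cousin]₃.
*Pavel₁* c-commands the pronoun but from outside its binding domain, and is not c-commanded by it → coindexation permitted.
*Dmitri₂* and the pronoun do not c-command one another → neither Principle B nor Principle C is at stake; coindexation permitted.
*[Dmitri₂'s cousin]₃* c-commands the pronoun within its binding domain → coindexation would violate Principle B.
*Anton₄* and the pronoun do not c-command one another → neither Principle B nor Principle C is at stake; coindexation permitted.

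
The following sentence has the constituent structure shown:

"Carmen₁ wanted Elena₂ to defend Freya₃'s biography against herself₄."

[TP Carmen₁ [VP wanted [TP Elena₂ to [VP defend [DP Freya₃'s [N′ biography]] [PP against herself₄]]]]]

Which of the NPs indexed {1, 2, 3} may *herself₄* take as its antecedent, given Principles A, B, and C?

*herself* is an anaphor, so Principle A applies: it must be bound in its binding domain.
Binding domain of *herself₄*: the embedded TP, whose subject is Elena₂.
*Carmen₁* c-commands the anaphor but is outside its binding domain → cannot satisfy Principle A.
*Elena₂* c-commands the anaphor within its binding domain → licit binder.
*Freya₃* does not c-command the anaphor → cannot bind it.

{2}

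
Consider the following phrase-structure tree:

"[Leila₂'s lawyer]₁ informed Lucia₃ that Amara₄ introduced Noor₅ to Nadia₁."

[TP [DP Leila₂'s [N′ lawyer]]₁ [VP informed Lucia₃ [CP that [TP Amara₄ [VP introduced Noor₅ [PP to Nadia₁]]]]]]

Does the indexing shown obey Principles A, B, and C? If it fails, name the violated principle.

Principle C

The two coindexed NPs are *[Leila₂'s lawyer]₁* and *Nadia₁*.
*Nadia₁* is an R-expression. Principle C requires it to be free everywhere.
*[Leila₂'s lawyer]₁* c-commands it and carries the same index.
The R-expression is bound → Principle C violation.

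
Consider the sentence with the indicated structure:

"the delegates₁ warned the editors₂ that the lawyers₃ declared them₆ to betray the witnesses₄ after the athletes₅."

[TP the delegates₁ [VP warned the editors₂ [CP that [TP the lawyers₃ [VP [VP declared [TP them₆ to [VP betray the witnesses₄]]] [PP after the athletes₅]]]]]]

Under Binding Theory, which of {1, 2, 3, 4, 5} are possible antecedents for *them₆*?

*them* is a pronoun, so Principle B applies: it must be free in its binding domain.
Binding domain of *them₆*: the embedded TP, whose subject is the lawyers₃.
*the delegates₁* c-commands the pronoun but from outside its binding domain, and is not c-commanded by it → coindexation permitted.
*the editors₂* c-commands the pronoun but from outside its binding domain, and is not c-commanded by it → coindexation permitted.
*the lawyers₃* c-commands the pronoun within its binding domain → coindexation would violate Principle B.
*the witnesses₄*: the pronoun c-commands this R-expression → coindexation would violate Principle C on *the witnesses₄*.
*the athletes₅* and the pronoun do not c-command one another → neither Principle B nor Principle C is at stake; coindexation permitted.

{1, 2, 5}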